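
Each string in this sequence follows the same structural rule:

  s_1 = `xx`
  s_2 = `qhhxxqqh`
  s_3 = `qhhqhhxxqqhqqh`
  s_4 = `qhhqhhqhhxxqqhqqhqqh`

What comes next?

qhhqhhqhhqhhxxqqhqqhqqhqqh

Every step adds qhh to the front and qqh to the end of the previous string.
One more step from qhhqhhqhhxxqqhqqhqqh gives the answer.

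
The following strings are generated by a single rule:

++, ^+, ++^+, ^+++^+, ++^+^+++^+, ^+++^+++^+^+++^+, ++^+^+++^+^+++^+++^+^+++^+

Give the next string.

^+++^+++^+^+++^+++^+^+++^+^+++^+++^+^+++^+

This is a Fibonacci-style word recurrence s(k) = s(k−2)·s(k−1): e.g. ++·^+ = ++^+.
So term 8 is ^+++^+++^+^+++^+·++^+^+++^+^+++^+++^+^+++^+.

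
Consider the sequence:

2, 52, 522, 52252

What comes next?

52252522

From term 3 onward, concatenate the last term with the second-to-last: 52·2 = 522, 522·52 = 52252, …
Continuing: 52252 · 522 gives term 5.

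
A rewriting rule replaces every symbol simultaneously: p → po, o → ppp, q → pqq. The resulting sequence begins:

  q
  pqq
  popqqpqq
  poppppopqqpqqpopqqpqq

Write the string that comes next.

Applying the rule to each of the 21 symbols of poppppopqqpqqpopqqpqq gives the pieces po ppp po po po po ppp po pqq pqq po pqq pqq po ppp po pqq pqq po pqq pqq, which concatenate to the answer.

poppppopopopoppppopqqpqqpopqqpqqpoppppopqqpqqpopqqpqq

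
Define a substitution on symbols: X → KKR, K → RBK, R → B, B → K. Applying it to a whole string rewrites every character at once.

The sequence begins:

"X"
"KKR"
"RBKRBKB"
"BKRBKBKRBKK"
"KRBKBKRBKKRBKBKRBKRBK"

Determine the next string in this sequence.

Rewriting the 21 symbols of KRBKBKRBKKRBKBKRBKRBK one by one yields RBK B K RBK K RBK B K RBK RBK B K RBK K RBK B K RBK B K RBK; concatenated:

RBKBKRBKKRBKBKRBKRBKBKRBKKRBKBKRBKBKRBK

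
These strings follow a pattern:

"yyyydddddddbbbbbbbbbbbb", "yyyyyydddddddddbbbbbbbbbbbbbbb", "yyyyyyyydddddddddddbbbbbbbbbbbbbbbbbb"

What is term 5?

Term n consists of 2n-2 y's, followed by 2n+1 d's, followed by 3n+3 b's, where the shown terms are n = 3, 4, 5.
At n = 7 the blocks have lengths 12, 15, 24.

yyyyyyyyyyyydddddddddddddddbbbbbbbbbbbbbbbbbbbbbbbb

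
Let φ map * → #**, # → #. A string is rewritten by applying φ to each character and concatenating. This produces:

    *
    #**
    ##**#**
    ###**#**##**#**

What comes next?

Rewriting the 15 symbols of ###**#**##**#** one by one yields # # # #** #** # #** #** # # #** #** # #** #**; concatenated:

####**#**##**#**###**#**##**#**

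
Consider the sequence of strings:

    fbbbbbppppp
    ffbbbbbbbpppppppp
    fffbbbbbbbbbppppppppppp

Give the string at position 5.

fffffbbbbbbbbbbbbbppppppppppppppppp

Reading off run lengths: f runs 1, 2, 3; b runs 5, 7, 9; p runs 5, 8, 11 — each is linear in n, where the shown terms are n = 2, 3, 4.
Setting n = 6 gives 5, 13, 17 characters in each block.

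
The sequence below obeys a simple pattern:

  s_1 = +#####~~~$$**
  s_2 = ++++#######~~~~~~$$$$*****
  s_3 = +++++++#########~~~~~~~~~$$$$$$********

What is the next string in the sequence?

++++++++++###########~~~~~~~~~~~~$$$$$$$$***********

Term n consists of 3n-2 +'s, followed by 2n+3 #'s, followed by 3n ~'s, followed by 2n $'s, followed by 3n-1 *'s (n = 1, 2, …).
At n = 4 the blocks have lengths 10, 11, 12, 8, 11.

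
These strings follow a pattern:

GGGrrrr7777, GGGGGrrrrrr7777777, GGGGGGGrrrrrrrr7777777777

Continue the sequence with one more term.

GGGGGGGGGrrrrrrrrrr7777777777777

The n-th term is 2n-1 G's then 2n r's then 3n-2 7's, where the shown terms are n = 2, 3, 4.
Setting n = 5 gives 9, 10, 13 characters in each block.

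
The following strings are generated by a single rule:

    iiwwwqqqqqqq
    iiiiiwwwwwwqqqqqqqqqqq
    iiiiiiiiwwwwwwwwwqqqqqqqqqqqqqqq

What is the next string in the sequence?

iiiiiiiiiiiwwwwwwwwwwwwqqqqqqqqqqqqqqqqqqq

Reading off run lengths: i runs 2, 5, 8; w runs 3, 6, 9; q runs 7, 11, 15 — each is linear in n (n = 1, 2, …).
Setting n = 4 gives 11, 12, 19 characters in each block.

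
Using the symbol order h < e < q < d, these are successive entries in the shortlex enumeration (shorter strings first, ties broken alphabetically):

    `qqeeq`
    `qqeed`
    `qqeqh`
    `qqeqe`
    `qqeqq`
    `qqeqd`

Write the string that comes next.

The successor of qqeqd increments the rightmost position that isn't already d and resets every position after it to h.

qqedh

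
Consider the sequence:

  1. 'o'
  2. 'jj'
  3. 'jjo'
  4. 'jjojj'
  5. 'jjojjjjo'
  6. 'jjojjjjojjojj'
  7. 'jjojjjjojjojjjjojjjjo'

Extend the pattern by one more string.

From term 3 onward, concatenate the last term with the second-to-last: jj·o = jjo, jjo·jj = jjojj, …
The next term joins jjojjjjojjojjjjojjjjo and jjojjjjojjojj.

jjojjjjojjojjjjojjjjojjojjjjojjojj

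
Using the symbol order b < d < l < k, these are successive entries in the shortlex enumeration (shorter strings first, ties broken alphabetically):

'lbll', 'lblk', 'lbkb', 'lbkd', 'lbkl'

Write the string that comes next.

Treat lbkl as a base-4 numeral over the given alphabet and add one, carrying through any trailing k's.

lbkk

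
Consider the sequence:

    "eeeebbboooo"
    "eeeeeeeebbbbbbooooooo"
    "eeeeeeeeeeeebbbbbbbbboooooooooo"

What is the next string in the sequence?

The n-th term is 4n e's then 3n b's then 3n+1 o's (n = 1, 2, …).
At n = 4 the blocks have lengths 16, 12, 13.

eeeeeeeeeeeeeeeebbbbbbbbbbbbooooooooooooo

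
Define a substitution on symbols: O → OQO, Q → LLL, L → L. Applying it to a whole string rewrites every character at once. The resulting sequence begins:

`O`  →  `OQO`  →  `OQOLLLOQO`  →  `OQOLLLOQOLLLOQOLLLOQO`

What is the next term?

Replace each of the 21 characters of OQOLLLOQOLLLOQOLLLOQO in place — OQO LLL OQO L L L OQO LLL OQO L L L OQO LLL OQO L L L OQO LLL OQO — and concatenate.

OQOLLLOQOLLLOQOLLLOQOLLLOQOLLLOQOLLLOQOLLLOQO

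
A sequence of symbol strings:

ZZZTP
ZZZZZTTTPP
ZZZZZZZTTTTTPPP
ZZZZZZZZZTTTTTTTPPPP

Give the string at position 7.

Reading off run lengths: Z runs 3, 5, 7, 9; T runs 1, 3, 5, 7; P runs 1, 2, 3, 4 — each is linear in n (n = 1, 2, …).
For term 7, n = 7, so the run lengths are 15, 13, 7.

ZZZZZZZZZZZZZZZTTTTTTTTTTTTTPPPPPPP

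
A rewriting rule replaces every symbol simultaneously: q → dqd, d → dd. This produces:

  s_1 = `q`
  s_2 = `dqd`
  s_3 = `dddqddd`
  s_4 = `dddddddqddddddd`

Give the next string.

Replace each of the 15 characters of dddddddqddddddd in place — dd dd dd dd dd dd dd dqd dd dd dd dd dd dd dd — and concatenate.

dddddddddddddddqddddddddddddddd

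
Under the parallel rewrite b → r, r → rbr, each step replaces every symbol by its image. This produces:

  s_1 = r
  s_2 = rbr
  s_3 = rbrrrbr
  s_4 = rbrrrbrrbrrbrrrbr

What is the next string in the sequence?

Rewriting the 17 symbols of rbrrrbrrbrrbrrrbr one by one yields rbr r rbr rbr rbr r rbr rbr r rbr rbr r rbr rbr rbr r rbr; concatenated:

rbrrrbrrbrrbrrrbrrbrrrbrrbrrrbrrbrrbrrrbr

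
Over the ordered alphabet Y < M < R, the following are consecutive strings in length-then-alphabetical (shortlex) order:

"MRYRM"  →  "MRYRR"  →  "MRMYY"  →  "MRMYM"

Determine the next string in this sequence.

Find the rightmost character of MRMYM below R, bump it to the next letter, and reset everything to its right to Y.

MRMYR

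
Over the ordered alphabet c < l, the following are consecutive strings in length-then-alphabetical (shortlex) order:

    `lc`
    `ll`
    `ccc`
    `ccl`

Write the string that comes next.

clc

The successor of ccl increments the rightmost position that isn't already l and resets every position after it to c.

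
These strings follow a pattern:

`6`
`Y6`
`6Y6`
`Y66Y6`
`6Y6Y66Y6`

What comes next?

Each term (from the third on) is the two preceding terms concatenated in order: term 3 = 6·Y6 = 6Y6.
Continuing: Y66Y6 · 6Y6Y66Y6 gives term 6.

Y66Y66Y6Y66Y6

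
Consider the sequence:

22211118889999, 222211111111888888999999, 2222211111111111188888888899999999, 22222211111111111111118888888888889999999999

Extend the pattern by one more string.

The n-th term is n+2 2's then 4n 1's then 3n 8's then 2n+2 9's (n = 1, 2, …).
Setting n = 5 gives 7, 20, 15, 12 characters in each block.

222222211111111111111111111888888888888888999999999999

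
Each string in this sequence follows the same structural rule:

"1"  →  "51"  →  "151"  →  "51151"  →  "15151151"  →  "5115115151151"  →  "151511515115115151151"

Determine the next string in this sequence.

5115115151151151511515115115151151

This is a Fibonacci-style word recurrence s(k) = s(k−2)·s(k−1): e.g. 1·51 = 151.
The next term joins 5115115151151 and 151511515115115151151.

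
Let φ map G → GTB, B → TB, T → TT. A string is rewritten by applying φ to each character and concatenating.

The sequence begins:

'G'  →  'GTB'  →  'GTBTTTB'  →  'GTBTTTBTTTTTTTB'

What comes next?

Applying the rule to each of the 15 symbols of GTBTTTBTTTTTTTB gives the pieces GTB TT TB TT TT TT TB TT TT TT TT TT TT TT TB, which concatenate to the answer.

GTBTTTBTTTTTTTBTTTTTTTTTTTTTTTB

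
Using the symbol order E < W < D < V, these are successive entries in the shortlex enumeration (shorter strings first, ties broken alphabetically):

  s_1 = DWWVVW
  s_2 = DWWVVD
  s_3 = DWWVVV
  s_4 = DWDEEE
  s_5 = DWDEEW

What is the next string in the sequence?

Find the rightmost character of DWDEEW below V, bump it to the next letter, and reset everything to its right to E.

DWDEED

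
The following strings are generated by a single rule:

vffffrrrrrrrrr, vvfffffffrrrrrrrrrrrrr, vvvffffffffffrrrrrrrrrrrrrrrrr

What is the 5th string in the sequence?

vvvvvffffffffffffffffrrrrrrrrrrrrrrrrrrrrrrrrr

Term n consists of n-1 v's, followed by 3n-2 f's, followed by 4n+1 r's, where the shown terms are n = 2, 3, 4.
At n = 6 the blocks have lengths 5, 16, 25.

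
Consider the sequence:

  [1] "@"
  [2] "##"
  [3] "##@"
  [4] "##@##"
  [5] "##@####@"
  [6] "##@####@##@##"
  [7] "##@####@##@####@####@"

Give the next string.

##@####@##@####@####@##@####@##@##

Each term (from the third on) is the previous term followed by the one before it: term 3 = ##·@ = ##@.
The next term joins ##@####@##@####@####@ and ##@####@##@##.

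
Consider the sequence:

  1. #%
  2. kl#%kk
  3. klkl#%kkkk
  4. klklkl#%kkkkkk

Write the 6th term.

klklklklkl#%kkkkkkkkkk

Every step adds kl to the front and kk to the end of the previous string.
From klklkl#%kkkkkk, 2 further steps: klklkl#%kkkkkk → klklklkl#%kkkkkkkk → (answer).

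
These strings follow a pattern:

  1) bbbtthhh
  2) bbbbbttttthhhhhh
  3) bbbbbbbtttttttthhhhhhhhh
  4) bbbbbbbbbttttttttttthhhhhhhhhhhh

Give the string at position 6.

bbbbbbbbbbbbbttttttttttttttttthhhhhhhhhhhhhhhhhh

The n-th term is 2n+1 b's then 3n-1 t's then 3n h's (n = 1, 2, …).
Setting n = 6 gives 13, 17, 18 characters in each block.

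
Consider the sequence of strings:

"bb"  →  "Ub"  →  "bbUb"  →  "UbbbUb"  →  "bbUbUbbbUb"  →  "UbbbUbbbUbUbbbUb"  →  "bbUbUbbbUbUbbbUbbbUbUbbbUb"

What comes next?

UbbbUbbbUbUbbbUbbbUbUbbbUbUbbbUbbbUbUbbbUb

This is a Fibonacci-style word recurrence s(k) = s(k−2)·s(k−1): e.g. bb·Ub = bbUb.
Continuing: UbbbUbbbUbUbbbUb · bbUbUbbbUbUbbbUbbbUbUbbbUb gives term 8.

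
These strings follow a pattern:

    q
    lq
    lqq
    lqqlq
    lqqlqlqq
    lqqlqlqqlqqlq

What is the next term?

Each term (from the third on) is the previous term followed by the one before it: term 3 = lq·q = lqq.
The next term joins lqqlqlqqlqqlq and lqqlqlqq.

lqqlqlqqlqqlqlqqlqlqq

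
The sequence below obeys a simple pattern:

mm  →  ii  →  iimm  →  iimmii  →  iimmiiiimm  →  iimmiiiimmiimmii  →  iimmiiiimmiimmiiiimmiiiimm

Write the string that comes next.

iimmiiiimmiimmiiiimmiiiimmiimmiiiimmiimmii

This is a Fibonacci-style word recurrence s(k) = s(k−1)·s(k−2): e.g. ii·mm = iimm.
Continuing: iimmiiiimmiimmiiiimmiiiimm · iimmiiiimmiimmii gives term 8.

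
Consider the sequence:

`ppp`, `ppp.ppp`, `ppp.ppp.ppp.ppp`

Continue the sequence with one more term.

Each string is two copies of the previous one joined by '.'.
Doubling ppp.ppp.ppp.ppp with '.' between the halves:

ppp.ppp.ppp.ppp.ppp.ppp.ppp.ppp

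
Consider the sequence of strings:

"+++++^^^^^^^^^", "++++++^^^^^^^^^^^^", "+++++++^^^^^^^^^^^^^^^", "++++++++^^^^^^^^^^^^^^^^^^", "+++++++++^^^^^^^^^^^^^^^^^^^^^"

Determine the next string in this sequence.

The n-th term is n+2 +'s then 3n ^'s, where the shown terms are n = 3, 4, 5, 6, 7.
Setting n = 8 gives 10, 24 characters in each block.

++++++++++^^^^^^^^^^^^^^^^^^^^^^^^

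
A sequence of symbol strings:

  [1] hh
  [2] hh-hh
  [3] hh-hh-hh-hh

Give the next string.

s(k+1) = s(k)·-·s(k) — each term doubles the last with '-' between the halves.
So the next term is two copies of hh-hh-hh-hh with '-' between the halves.

hh-hh-hh-hh-hh-hh-hh-hh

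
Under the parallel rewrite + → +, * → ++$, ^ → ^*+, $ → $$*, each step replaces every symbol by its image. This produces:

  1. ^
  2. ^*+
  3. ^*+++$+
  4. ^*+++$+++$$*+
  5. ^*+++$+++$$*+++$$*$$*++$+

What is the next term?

Replace each of the 25 characters of ^*+++$+++$$*+++$$*$$*++$+ in place — ^*+ ++$ + + + $$* + + + $$* $$* ++$ + + + $$* $$* ++$ $$* $$* ++$ + + $$* + — and concatenate.

^*+++$+++$$*+++$$*$$*++$+++$$*$$*++$$$*$$*++$++$$*+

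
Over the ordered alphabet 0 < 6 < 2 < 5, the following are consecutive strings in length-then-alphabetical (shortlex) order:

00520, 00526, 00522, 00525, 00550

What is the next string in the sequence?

00556

Find the rightmost character of 00550 below 5, bump it to the next letter, and reset everything to its right to 0.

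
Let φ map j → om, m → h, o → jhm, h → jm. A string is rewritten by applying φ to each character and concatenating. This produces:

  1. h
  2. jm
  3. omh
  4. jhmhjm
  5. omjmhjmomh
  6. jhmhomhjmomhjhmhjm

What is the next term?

Rewriting the 18 symbols of jhmhomhjmomhjhmhjm one by one yields om jm h jm jhm h jm om h jhm h jm om jm h jm om h; concatenated:

omjmhjmjhmhjmomhjhmhjmomjmhjmomh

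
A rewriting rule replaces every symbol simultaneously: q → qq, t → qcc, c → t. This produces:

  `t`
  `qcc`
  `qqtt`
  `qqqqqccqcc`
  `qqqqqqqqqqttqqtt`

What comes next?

Replace each of the 16 characters of qqqqqqqqqqttqqtt in place — qq qq qq qq qq qq qq qq qq qq qcc qcc qq qq qcc qcc — and concatenate.

qqqqqqqqqqqqqqqqqqqqqccqccqqqqqccqcc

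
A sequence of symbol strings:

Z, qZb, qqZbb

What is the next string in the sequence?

s(k+1) = q·s(k)·b, so each term gains q as a prefix and b as a suffix.
Applying this once more to qqZbb:

qqqZbbb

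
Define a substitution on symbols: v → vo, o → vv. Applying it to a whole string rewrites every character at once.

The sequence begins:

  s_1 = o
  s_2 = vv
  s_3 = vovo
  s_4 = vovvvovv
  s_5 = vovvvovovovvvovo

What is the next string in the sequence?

Replace each of the 16 characters of vovvvovovovvvovo in place — vo vv vo vo vo vv vo vv vo vv vo vo vo vv vo vv — and concatenate.

vovvvovovovvvovvvovvvovovovvvovv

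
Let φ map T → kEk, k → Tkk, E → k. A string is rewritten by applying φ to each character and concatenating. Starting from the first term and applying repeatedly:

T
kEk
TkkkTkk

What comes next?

Rewriting each symbol of TkkkTkk: T→kEk, k→Tkk, k→Tkk, k→Tkk, T→kEk, k→Tkk, k→Tkk, which concatenates to kEk Tkk Tkk Tkk kEk Tkk Tkk.

kEkTkkTkkTkkkEkTkkTkk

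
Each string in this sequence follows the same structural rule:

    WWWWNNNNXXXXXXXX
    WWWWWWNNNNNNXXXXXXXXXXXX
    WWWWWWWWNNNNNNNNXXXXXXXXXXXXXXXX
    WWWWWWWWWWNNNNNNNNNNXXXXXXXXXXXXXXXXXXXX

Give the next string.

The n-th term is 2n W's then 2n N's then 4n X's, where the shown terms are n = 2, 3, 4, 5.
For the next term, n = 6, so the run lengths are 12, 12, 24.

WWWWWWWWWWWWNNNNNNNNNNNNXXXXXXXXXXXXXXXXXXXXXXXX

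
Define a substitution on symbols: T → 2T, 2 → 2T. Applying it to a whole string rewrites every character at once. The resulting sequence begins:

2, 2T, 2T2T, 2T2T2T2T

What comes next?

2T2T2T2T2T2T2T2T

Apply φ to 2T2T2T2T symbol by symbol: 2→2T, T→2T, 2→2T, T→2T, 2→2T, T→2T, 2→2T, T→2T; joined: 2T 2T 2T 2T 2T 2T 2T 2T.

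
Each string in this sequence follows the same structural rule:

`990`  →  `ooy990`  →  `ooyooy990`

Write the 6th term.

ooyooyooyooyooy990

Each term is the previous one with ooy prepended.
From ooyooy990, 3 further steps: ooyooy990 → ooyooyooy990 → ooyooyooyooy990 → (answer).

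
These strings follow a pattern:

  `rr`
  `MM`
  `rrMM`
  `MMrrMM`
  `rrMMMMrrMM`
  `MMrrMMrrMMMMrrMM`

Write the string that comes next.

From term 3 onward, concatenate the second-to-last term with the last: rr·MM = rrMM, MM·rrMM = MMrrMM, …
So term 7 is rrMMMMrrMM·MMrrMMrrMMMMrrMM.

rrMMMMrrMMMMrrMMrrMMMMrrMM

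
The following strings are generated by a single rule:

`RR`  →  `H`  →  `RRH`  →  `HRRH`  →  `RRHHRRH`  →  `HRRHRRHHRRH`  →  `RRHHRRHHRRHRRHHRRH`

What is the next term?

HRRHRRHHRRHRRHHRRHHRRHRRHHRRH

From term 3 onward, concatenate the second-to-last term with the last: RR·H = RRH, H·RRH = HRRH, …
So term 8 is HRRHRRHHRRH·RRHHRRHHRRHRRHHRRH.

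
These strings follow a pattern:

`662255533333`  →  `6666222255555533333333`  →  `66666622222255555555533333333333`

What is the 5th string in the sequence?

Term n consists of 2n 6's, followed by 2n 2's, followed by 3n 5's, followed by 3n+2 3's (n = 1, 2, …).
Setting n = 5 gives 10, 10, 15, 17 characters in each block.

6666666666222222222255555555555555533333333333333333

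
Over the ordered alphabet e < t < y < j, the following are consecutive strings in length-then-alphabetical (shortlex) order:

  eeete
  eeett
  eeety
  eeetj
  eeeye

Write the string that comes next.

eeeyt

Treat eeeye as a base-4 numeral over the given alphabet and add one, carrying through any trailing j's.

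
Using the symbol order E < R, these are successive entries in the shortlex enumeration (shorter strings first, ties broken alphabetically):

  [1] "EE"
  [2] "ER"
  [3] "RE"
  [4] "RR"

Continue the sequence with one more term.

EEE

After RR the length-2 strings are exhausted; the first length-3 string is 3 copies of E.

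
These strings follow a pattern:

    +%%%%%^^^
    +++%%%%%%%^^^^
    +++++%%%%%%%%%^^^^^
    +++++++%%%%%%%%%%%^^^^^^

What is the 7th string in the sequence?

+++++++++++++%%%%%%%%%%%%%%%%%^^^^^^^^^

Each string has the form +^{2n-1} %^{2n+3} ^^{n+2} (n = 1, 2, …).
At n = 7 the blocks have lengths 13, 17, 9.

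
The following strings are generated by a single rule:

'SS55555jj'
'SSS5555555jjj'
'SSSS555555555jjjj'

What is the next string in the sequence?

The n-th term is n S's then 2n+1 5's then n j's, where the shown terms are n = 2, 3, 4.
For the next term, n = 5, so the run lengths are 5, 11, 5.

SSSSS55555555555jjjjj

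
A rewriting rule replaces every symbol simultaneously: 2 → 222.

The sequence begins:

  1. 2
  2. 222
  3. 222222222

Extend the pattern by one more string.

222222222222222222222222222

Apply φ to 222222222 symbol by symbol: 2→222, 2→222, 2→222, 2→222, 2→222, 2→222, 2→222, 2→222, 2→222; joined: 222 222 222 222 222 222 222 222 222.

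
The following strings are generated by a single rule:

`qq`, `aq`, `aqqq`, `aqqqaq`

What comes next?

aqqqaqaqqq

From term 3 onward, concatenate the last term with the second-to-last: aq·qq = aqqq, aqqq·aq = aqqqaq, …
So term 5 is aqqqaq·aqqq.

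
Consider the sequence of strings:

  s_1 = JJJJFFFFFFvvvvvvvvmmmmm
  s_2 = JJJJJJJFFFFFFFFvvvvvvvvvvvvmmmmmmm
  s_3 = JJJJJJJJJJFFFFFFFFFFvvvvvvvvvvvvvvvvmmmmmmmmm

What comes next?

Reading off run lengths: J runs 4, 7, 10; F runs 6, 8, 10; v runs 8, 12, 16; m runs 5, 7, 9 — each is linear in n, where the shown terms are n = 2, 3, 4.
At n = 5 the blocks have lengths 13, 12, 20, 11.

JJJJJJJJJJJJJFFFFFFFFFFFFvvvvvvvvvvvvvvvvvvvvmmmmmmmmmmm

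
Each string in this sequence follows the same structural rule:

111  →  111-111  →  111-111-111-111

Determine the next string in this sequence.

Each string is two copies of the previous one joined by '-'.
So the next term is two copies of 111-111-111-111 with '-' between the halves.

111-111-111-111-111-111-111-111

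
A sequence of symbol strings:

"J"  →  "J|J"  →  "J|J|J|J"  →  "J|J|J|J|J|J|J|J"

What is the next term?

J|J|J|J|J|J|J|J|J|J|J|J|J|J|J|J

Every step duplicates the string with '|' between the halves.
One more doubling of J|J|J|J|J|J|J|J gives the answer.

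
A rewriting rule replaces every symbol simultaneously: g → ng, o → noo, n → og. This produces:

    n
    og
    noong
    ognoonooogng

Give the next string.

noongognoonooognoonoonoongogng

Expanding ognoonooogng: o→noo, g→ng, n→og, o→noo, o→noo, n→og, o→noo, o→noo, o→noo, g→ng, n→og, g→ng. Concatenated: noo ng og noo noo og noo noo noo ng og ng.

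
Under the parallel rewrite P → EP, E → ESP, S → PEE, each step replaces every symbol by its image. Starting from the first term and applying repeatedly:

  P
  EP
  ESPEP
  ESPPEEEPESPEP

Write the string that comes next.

ESPPEEEPEPESPESPESPEPESPPEEEPESPEP

φ(ESPPEEEPESPEP) expands symbol-by-symbol to ESP PEE EP EP ESP ESP ESP EP ESP PEE EP ESP EP; joining the 13 pieces gives the next term.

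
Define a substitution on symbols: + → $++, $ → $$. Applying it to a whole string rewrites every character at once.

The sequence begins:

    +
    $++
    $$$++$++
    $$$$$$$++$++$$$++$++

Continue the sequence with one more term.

Applying the rule to each of the 20 symbols of $$$$$$$++$++$$$++$++ gives the pieces $$ $$ $$ $$ $$ $$ $$ $++ $++ $$ $++ $++ $$ $$ $$ $++ $++ $$ $++ $++, which concatenate to the answer.

$$$$$$$$$$$$$$$++$++$$$++$++$$$$$$$++$++$$$++$++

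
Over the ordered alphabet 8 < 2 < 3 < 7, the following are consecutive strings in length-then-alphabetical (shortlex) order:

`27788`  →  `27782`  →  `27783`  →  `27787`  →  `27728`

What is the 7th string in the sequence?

Advancing 2 positions from 27728 through 27728 → 27722 reaches term 7.

27723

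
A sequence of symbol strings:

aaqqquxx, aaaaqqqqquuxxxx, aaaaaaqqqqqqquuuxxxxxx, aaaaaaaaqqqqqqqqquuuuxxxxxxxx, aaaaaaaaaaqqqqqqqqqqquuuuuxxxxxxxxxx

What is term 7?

aaaaaaaaaaaaaaqqqqqqqqqqqqqqquuuuuuuxxxxxxxxxxxxxx

Reading off run lengths: a runs 2, 4, 6, 8, 10; q runs 3, 5, 7, 9, 11; u runs 1, 2, 3, 4, 5; x runs 2, 4, 6, 8, 10 — each is linear in n (n = 1, 2, …).
Setting n = 7 gives 14, 15, 7, 14 characters in each block.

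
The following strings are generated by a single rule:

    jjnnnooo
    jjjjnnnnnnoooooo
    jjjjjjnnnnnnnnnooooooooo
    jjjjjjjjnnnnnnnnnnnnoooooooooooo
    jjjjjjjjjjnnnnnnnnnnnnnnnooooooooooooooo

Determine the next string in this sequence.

jjjjjjjjjjjjnnnnnnnnnnnnnnnnnnoooooooooooooooooo

Term n consists of 2n j's, followed by 3n n's, followed by 3n o's (n = 1, 2, …).
At n = 6 the blocks have lengths 12, 18, 18.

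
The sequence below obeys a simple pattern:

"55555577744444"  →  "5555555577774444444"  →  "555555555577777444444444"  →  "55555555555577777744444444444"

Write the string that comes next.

5555555555555577777774444444444444

Term n consists of 2n 5's, followed by n 7's, followed by 2n-1 4's, where the shown terms are n = 3, 4, 5, 6.
At n = 7 the blocks have lengths 14, 7, 13.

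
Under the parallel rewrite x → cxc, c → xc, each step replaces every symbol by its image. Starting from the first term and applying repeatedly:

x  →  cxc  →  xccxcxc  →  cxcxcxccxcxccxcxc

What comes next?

xccxcxccxcxccxcxcxccxcxccxcxcxccxcxccxcxc

Replace each of the 17 characters of cxcxcxccxcxccxcxc in place — xc cxc xc cxc xc cxc xc xc cxc xc cxc xc xc cxc xc cxc xc — and concatenate.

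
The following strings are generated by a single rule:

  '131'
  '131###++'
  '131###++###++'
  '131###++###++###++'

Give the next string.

131###++###++###++###++

Every step adds ###++ to the end: s(k+1) = s(k)·###++.
One more step from 131###++###++###++ gives the answer.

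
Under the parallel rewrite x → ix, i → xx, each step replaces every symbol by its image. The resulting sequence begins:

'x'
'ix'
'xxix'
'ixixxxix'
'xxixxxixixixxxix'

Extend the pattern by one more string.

ixixxxixixixxxixxxixxxixixixxxix

Applying the rule to each of the 16 symbols of xxixxxixixixxxix gives the pieces ix ix xx ix ix ix xx ix xx ix xx ix ix ix xx ix, which concatenate to the answer.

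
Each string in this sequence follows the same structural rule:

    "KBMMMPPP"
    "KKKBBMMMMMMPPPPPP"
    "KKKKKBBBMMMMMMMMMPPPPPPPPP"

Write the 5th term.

Each string has the form K^{2n-1} B^{n} M^{3n} P^{3n} (n = 1, 2, …).
At n = 5 the blocks have lengths 9, 5, 15, 15.

KKKKKKKKKBBBBBMMMMMMMMMMMMMMMPPPPPPPPPPPPPPP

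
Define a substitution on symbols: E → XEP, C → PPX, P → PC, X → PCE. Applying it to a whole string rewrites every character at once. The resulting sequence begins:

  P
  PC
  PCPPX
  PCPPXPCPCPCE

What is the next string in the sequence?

PCPPXPCPCPCEPCPPXPCPPXPCPPXXEP

Apply φ to PCPPXPCPCPCE symbol by symbol: P→PC, C→PPX, P→PC, P→PC, X→PCE, P→PC, C→PPX, P→PC, C→PPX, P→PC, C→PPX, E→XEP; joined: PC PPX PC PC PCE PC PPX PC PPX PC PPX XEP.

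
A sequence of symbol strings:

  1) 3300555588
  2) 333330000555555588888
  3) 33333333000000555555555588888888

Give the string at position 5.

333333333333330000000000555555555555555588888888888888

The n-th term is 3n-1 3's then 2n 0's then 3n+1 5's then 3n-1 8's (n = 1, 2, …).
At n = 5 the blocks have lengths 14, 10, 16, 14.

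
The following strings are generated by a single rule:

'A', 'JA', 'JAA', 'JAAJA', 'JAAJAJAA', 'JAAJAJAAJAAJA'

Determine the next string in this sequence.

JAAJAJAAJAAJAJAAJAJAA

Each term (from the third on) is the previous term followed by the one before it: term 3 = JA·A = JAA.
The next term joins JAAJAJAAJAAJA and JAAJAJAA.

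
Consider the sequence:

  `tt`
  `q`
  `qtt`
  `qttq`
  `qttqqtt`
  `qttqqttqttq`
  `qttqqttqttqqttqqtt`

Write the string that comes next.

qttqqttqttqqttqqttqttqqttqttq

Each term (from the third on) is the previous term followed by the one before it: term 3 = q·tt = qtt.
So term 8 is qttqqttqttqqttqqtt·qttqqttqttq.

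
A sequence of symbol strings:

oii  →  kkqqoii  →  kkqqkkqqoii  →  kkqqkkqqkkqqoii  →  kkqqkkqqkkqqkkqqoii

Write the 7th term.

kkqqkkqqkkqqkkqqkkqqkkqqoii

Every step adds kkqq at the front: s(k+1) = kkqq·s(k).
From kkqqkkqqkkqqkkqqoii, 2 further steps: kkqqkkqqkkqqkkqqoii → kkqqkkqqkkqqkkqqkkqqoii → (answer).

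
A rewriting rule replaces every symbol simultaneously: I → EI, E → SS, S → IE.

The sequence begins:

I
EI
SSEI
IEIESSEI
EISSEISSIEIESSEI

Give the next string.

φ(EISSEISSIEIESSEI) expands symbol-by-symbol to SS EI IE IE SS EI IE IE EI SS EI SS IE IE SS EI; joining the 16 pieces gives the next term.

SSEIIEIESSEIIEIEEISSEISSIEIESSEI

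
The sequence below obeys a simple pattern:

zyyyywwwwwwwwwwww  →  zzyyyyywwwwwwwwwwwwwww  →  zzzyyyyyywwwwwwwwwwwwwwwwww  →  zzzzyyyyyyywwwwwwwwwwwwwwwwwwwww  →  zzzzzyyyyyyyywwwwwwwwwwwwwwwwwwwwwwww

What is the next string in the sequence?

The n-th term is n-2 z's then n+1 y's then 3n+3 w's, where the shown terms are n = 3, 4, 5, 6, 7.
Setting n = 8 gives 6, 9, 27 characters in each block.

zzzzzzyyyyyyyyywwwwwwwwwwwwwwwwwwwwwwwwwww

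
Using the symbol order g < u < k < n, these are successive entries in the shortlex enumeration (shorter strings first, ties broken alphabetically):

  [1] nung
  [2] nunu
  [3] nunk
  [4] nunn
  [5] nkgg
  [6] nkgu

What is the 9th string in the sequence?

Advancing 3 positions from nkgu through nkgu → nkgk → nkgn reaches term 9.

nkug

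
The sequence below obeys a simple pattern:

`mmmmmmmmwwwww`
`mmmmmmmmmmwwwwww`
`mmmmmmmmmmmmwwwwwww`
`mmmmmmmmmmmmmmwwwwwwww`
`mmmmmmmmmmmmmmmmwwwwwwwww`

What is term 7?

Each string has the form m^{2n+2} w^{n+2}, where the shown terms are n = 3, 4, 5, 6, 7.
At n = 9 the blocks have lengths 20, 11.

mmmmmmmmmmmmmmmmmmmmwwwwwwwwwww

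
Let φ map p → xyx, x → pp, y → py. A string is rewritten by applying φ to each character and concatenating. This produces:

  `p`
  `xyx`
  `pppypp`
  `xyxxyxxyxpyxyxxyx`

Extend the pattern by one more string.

pppypppppypppppyppxyxpypppypppppypp

Replace each of the 17 characters of xyxxyxxyxpyxyxxyx in place — pp py pp pp py pp pp py pp xyx py pp py pp pp py pp — and concatenate.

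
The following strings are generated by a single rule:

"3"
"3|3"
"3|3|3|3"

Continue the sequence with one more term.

s(k+1) = s(k)·|·s(k) — each term doubles the last with '|' between the halves.
One more doubling of 3|3|3|3 gives the answer.

3|3|3|3|3|3|3|3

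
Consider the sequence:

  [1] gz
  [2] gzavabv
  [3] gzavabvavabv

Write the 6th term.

gzavabvavabvavabvavabvavabv

Each term is the previous one with avabv appended.
From gzavabvavabv, 3 further steps: gzavabvavabv → gzavabvavabvavabv → gzavabvavabvavabvavabv → (answer).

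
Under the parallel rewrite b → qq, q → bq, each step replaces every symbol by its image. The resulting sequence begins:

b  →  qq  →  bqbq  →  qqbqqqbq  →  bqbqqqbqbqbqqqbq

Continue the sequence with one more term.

Applying the rule to each of the 16 symbols of bqbqqqbqbqbqqqbq gives the pieces qq bq qq bq bq bq qq bq qq bq qq bq bq bq qq bq, which concatenate to the answer.

qqbqqqbqbqbqqqbqqqbqqqbqbqbqqqbq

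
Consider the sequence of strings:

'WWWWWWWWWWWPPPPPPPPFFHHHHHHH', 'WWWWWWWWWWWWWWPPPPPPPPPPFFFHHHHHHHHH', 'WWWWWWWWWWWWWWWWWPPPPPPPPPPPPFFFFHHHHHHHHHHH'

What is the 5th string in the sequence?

WWWWWWWWWWWWWWWWWWWWWWWPPPPPPPPPPPPPPPPFFFFFFHHHHHHHHHHHHHHH

Reading off run lengths: W runs 11, 14, 17; P runs 8, 10, 12; F runs 2, 3, 4; H runs 7, 9, 11 — each is linear in n, where the shown terms are n = 3, 4, 5.
Setting n = 7 gives 23, 16, 6, 15 characters in each block.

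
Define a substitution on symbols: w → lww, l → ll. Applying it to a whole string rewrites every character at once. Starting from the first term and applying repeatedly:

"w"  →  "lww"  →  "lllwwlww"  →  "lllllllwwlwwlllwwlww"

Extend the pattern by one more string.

lllllllllllllllwwlwwlllwwlwwlllllllwwlwwlllwwlww

Applying the rule to each of the 20 symbols of lllllllwwlwwlllwwlww gives the pieces ll ll ll ll ll ll ll lww lww ll lww lww ll ll ll lww lww ll lww lww, which concatenate to the answer.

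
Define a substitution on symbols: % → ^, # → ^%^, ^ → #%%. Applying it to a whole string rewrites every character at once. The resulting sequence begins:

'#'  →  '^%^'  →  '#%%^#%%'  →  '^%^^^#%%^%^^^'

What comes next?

φ(^%^^^#%%^%^^^) expands symbol-by-symbol to #%% ^ #%% #%% #%% ^%^ ^ ^ #%% ^ #%% #%% #%%; joining the 13 pieces gives the next term.

#%%^#%%#%%#%%^%^^^#%%^#%%#%%#%%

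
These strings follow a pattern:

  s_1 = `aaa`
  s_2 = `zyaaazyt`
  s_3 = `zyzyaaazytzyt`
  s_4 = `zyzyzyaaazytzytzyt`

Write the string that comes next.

s(k+1) = zy·s(k)·zyt, so each term gains zy as a prefix and zyt as a suffix.
Applying this once more to zyzyzyaaazytzytzyt:

zyzyzyzyaaazytzytzytzyt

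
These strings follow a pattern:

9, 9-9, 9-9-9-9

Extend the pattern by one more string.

Each string is two copies of the previous one joined by '-'.
So the next term is two copies of 9-9-9-9 with '-' between the halves.

9-9-9-9-9-9-9-9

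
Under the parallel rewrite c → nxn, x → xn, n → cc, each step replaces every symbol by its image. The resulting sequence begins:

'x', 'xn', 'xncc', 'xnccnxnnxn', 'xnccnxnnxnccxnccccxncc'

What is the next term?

xnccnxnnxnccxnccccxnccnxnnxnxnccnxnnxnnxnnxnxnccnxnnxn

φ(xnccnxnnxnccxnccccxncc) expands symbol-by-symbol to xn cc nxn nxn cc xn cc cc xn cc nxn nxn xn cc nxn nxn nxn nxn xn cc nxn nxn; joining the 22 pieces gives the next term.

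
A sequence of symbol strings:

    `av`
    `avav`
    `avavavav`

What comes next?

s(k+1) = s(k)·s(k) — each term doubles the last.
One more doubling of avavavav gives the answer.

avavavavavavavav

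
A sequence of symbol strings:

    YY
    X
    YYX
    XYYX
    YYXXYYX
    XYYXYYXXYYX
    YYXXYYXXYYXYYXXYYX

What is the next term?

XYYXYYXXYYXYYXXYYXXYYXYYXXYYX

This is a Fibonacci-style word recurrence s(k) = s(k−2)·s(k−1): e.g. YY·X = YYX.
The next term joins XYYXYYXXYYX and YYXXYYXXYYXYYXXYYX.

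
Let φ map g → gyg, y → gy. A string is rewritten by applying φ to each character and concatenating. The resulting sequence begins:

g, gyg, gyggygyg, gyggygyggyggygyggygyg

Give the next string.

Applying the rule to each of the 21 symbols of gyggygyggyggygyggygyg gives the pieces gyg gy gyg gyg gy gyg gy gyg gyg gy gyg gyg gy gyg gy gyg gyg gy gyg gy gyg, which concatenate to the answer.

gyggygyggyggygyggygyggyggygyggyggygyggygyggyggygyggygyg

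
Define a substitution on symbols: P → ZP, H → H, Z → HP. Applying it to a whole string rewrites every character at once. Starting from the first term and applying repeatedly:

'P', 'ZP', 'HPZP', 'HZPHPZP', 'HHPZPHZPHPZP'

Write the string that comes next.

Expanding HHPZPHZPHPZP: H→H, H→H, P→ZP, Z→HP, P→ZP, H→H, Z→HP, P→ZP, H→H, P→ZP, Z→HP, P→ZP. Concatenated: H H ZP HP ZP H HP ZP H ZP HP ZP.

HHZPHPZPHHPZPHZPHPZP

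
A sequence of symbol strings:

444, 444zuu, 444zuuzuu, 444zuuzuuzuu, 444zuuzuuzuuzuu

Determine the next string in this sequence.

Every step adds zuu to the end: s(k+1) = s(k)·zuu.
Applying this once more to 444zuuzuuzuuzuu:

444zuuzuuzuuzuuzuu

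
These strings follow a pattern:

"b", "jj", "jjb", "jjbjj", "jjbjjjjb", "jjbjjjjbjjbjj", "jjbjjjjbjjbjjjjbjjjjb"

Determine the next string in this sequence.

jjbjjjjbjjbjjjjbjjjjbjjbjjjjbjjbjj

From term 3 onward, concatenate the last term with the second-to-last: jj·b = jjb, jjb·jj = jjbjj, …
Continuing: jjbjjjjbjjbjjjjbjjjjb · jjbjjjjbjjbjj gives term 8.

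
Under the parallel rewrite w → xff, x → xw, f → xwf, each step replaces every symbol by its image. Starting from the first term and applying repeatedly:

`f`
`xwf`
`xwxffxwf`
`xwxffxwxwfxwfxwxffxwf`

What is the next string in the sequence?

Replace each of the 21 characters of xwxffxwxwfxwfxwxffxwf in place — xw xff xw xwf xwf xw xff xw xff xwf xw xff xwf xw xff xw xwf xwf xw xff xwf — and concatenate.

xwxffxwxwfxwfxwxffxwxffxwfxwxffxwfxwxffxwxwfxwfxwxffxwf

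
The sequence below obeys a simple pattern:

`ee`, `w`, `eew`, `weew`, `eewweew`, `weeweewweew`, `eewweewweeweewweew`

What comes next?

weeweewweeweewweewweeweewweew

Each term (from the third on) is the two preceding terms concatenated in order: term 3 = ee·w = eew.
The next term joins weeweewweew and eewweewweeweewweew.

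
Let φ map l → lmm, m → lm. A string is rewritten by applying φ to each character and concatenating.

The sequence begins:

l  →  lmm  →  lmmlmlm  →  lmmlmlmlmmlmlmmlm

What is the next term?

Rewriting the 17 symbols of lmmlmlmlmmlmlmmlm one by one yields lmm lm lm lmm lm lmm lm lmm lm lm lmm lm lmm lm lm lmm lm; concatenated:

lmmlmlmlmmlmlmmlmlmmlmlmlmmlmlmmlmlmlmmlm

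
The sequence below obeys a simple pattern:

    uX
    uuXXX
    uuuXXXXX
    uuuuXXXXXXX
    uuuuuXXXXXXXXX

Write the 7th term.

Term n consists of n u's, followed by 2n-1 X's (n = 1, 2, …).
For term 7, n = 7, so the run lengths are 7, 13.

uuuuuuuXXXXXXXXXXXXX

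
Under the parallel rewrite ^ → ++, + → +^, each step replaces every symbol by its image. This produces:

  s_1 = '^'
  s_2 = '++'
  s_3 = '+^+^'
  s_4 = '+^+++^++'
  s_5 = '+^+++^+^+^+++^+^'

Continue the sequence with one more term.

Applying the rule to each of the 16 symbols of +^+++^+^+^+++^+^ gives the pieces +^ ++ +^ +^ +^ ++ +^ ++ +^ ++ +^ +^ +^ ++ +^ ++, which concatenate to the answer.

+^+++^+^+^+++^+++^+++^+^+^+++^++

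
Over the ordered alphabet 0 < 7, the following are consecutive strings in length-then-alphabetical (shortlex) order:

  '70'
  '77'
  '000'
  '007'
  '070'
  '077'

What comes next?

The successor of 077 increments the rightmost position that isn't already 7 and resets every position after it to 0.

700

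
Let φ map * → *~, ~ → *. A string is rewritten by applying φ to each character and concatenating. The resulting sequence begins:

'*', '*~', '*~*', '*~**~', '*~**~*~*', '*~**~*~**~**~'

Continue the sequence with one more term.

Applying the rule to each of the 13 symbols of *~**~*~**~**~ gives the pieces *~ * *~ *~ * *~ * *~ *~ * *~ *~ *, which concatenate to the answer.

*~**~*~**~**~*~**~*~*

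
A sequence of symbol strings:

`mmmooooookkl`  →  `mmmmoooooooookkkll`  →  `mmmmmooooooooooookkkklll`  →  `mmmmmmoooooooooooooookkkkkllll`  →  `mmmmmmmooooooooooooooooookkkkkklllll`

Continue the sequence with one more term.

mmmmmmmmoooooooooooooooooooookkkkkkkllllll

The n-th term is n+1 m's then 3n o's then n k's then n-1 l's, where the shown terms are n = 2, 3, 4, 5, 6.
Setting n = 7 gives 8, 21, 7, 6 characters in each block.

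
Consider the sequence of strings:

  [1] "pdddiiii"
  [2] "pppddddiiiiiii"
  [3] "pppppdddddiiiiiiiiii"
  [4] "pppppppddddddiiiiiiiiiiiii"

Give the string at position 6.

pppppppppppddddddddiiiiiiiiiiiiiiiiiii

Term n consists of 2n-1 p's, followed by n+2 d's, followed by 3n+1 i's (n = 1, 2, …).
At n = 6 the blocks have lengths 11, 8, 19.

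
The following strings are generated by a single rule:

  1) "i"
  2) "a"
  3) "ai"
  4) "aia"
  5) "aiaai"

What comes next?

This is a Fibonacci-style word recurrence s(k) = s(k−1)·s(k−2): e.g. a·i = ai.
Continuing: aiaai · aia gives term 6.

aiaaiaia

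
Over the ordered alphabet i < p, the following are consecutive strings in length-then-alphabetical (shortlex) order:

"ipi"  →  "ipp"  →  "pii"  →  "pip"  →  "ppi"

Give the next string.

Find the rightmost character of ppi below p, bump it to the next letter, and reset everything to its right to i.

ppp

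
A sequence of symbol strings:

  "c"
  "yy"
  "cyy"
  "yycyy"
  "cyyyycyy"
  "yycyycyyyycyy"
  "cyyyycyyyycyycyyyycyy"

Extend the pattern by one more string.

From term 3 onward, concatenate the second-to-last term with the last: c·yy = cyy, yy·cyy = yycyy, …
The next term joins yycyycyyyycyy and cyyyycyyyycyycyyyycyy.

yycyycyyyycyycyyyycyyyycyycyyyycyy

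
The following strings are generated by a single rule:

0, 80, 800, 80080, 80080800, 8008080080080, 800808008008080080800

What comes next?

This is a Fibonacci-style word recurrence s(k) = s(k−1)·s(k−2): e.g. 80·0 = 800.
The next term joins 800808008008080080800 and 8008080080080.

8008080080080800808008008080080080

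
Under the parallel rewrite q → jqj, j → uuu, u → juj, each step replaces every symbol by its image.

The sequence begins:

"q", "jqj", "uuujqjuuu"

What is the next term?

jujjujjujuuujqjuuujujjujjuj

Apply φ to uuujqjuuu symbol by symbol: u→juj, u→juj, u→juj, j→uuu, q→jqj, j→uuu, u→juj, u→juj, u→juj; joined: juj juj juj uuu jqj uuu juj juj juj.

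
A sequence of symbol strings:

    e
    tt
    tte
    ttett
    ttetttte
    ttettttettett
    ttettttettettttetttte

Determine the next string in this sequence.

ttettttettettttettttettettttettett

This is a Fibonacci-style word recurrence s(k) = s(k−1)·s(k−2): e.g. tt·e = tte.
So term 8 is ttettttettettttetttte·ttettttettett.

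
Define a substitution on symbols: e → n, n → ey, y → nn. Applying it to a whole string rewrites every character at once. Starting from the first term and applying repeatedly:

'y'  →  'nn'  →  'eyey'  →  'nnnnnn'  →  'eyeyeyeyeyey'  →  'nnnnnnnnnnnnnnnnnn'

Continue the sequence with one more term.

Rewriting the 18 symbols of nnnnnnnnnnnnnnnnnn one by one yields ey ey ey ey ey ey ey ey ey ey ey ey ey ey ey ey ey ey; concatenated:

eyeyeyeyeyeyeyeyeyeyeyeyeyeyeyeyeyey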